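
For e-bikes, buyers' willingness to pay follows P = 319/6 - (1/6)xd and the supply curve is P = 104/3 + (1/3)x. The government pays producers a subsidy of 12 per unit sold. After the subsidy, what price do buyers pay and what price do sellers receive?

Buyers pay 43; sellers receive 55

Pre-subsidy: 319/6 - (1/6)x = 104/3 + (1/3)x gives x* = 37 and P* = 47.
With the subsidy, sellers receive Ps = Pb + 12 for each unit, where Pb is the price buyers pay.
On the curves, Pb = 319/6 - (1/6)x and Ps = 104/3 + (1/3)x; the wedge Ps − Pb = 12 gives 104/3 + (1/3)x − (319/6 - (1/6)x) = 12, so x' = 61.
Then Pb = 319/6 − (1/6)·61 = 43 and Ps = 104/3 + (1/3)·61 = 55.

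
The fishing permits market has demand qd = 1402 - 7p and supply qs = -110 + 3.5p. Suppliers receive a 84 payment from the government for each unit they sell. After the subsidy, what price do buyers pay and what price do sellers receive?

Pre-subsidy: 1402 - 7p = -110 + 3.5p gives p* = 144, q* = 394.
With the subsidy, sellers receive ps = pb + 84 for each unit, where pb is the price buyers pay.
Supply in terms of pb becomes qs = -110 + 3.5(pb + 84) = 184 + 3.5pb. Setting this equal to demand: 1402 - 7pb = 184 + 3.5pb, so pb = 116.
Sellers receive ps = 116 + 84 = 200; q' = 1402 − 7·116 = 590.

Buyers pay 116; sellers receive 200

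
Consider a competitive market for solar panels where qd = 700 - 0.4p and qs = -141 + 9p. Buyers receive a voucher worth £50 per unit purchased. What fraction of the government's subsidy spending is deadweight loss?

Pre-subsidy: 700 - 0.4p = -141 + 9p gives p* = 4205/47, q* = 31218/47.
With the rebate, buyers effectively pay pb = ps − 50, where ps is the price sellers receive.
Demand in terms of ps becomes qd = 700 − 0.4(ps − 50) = 720 - 0.4ps. Setting this equal to supply: 720 - 0.4ps = -141 + 9ps, so ps = 4305/47.
Buyers pay pb = 4305/47 − 50 = 1955/47; q' = -141 + 9·(4305/47) = 32118/47.
ΔCS = ½(31218/47 + 32118/47)(4205/47 − 1955/47) = 71253000/2209; ΔPS = ½(31218/47 + 32118/47)(4305/47 − 4205/47) = 3166800/2209.
Government spending = 50 × 32118/47 = 1605900/47.
DWL = ½ × 50 × (32118/47 − 31218/47) = 22500/47; fraction = (22500/47) / (1605900/47) = 75/5353.

DWL / government spending = 75/5353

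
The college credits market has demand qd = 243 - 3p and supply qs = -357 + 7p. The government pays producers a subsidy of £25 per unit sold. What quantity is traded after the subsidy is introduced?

q' = 115.5

Pre-subsidy: 243 - 3p = -357 + 7p gives p* = 60, q* = 63.
With the subsidy, sellers receive ps = pb + 25 for each unit, where pb is the price buyers pay.
Supply in terms of pb becomes qs = -357 + 7(pb + 25) = -182 + 7pb. Setting this equal to demand: 243 - 3pb = -182 + 7pb, so pb = 42.5.
Sellers receive ps = 42.5 + 25 = 67.5; q' = 243 − 3·42.5 = 115.5.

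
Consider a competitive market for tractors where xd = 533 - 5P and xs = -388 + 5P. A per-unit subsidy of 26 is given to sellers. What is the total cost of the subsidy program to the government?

Government cost = 3575

Pre-subsidy: 533 - 5P = -388 + 5P gives P* = 92.1, x* = 72.5.
With the subsidy, sellers receive Ps = Pb + 26 for each unit, where Pb is the price buyers pay.
Supply in terms of Pb becomes xs = -388 + 5(Pb + 26) = -258 + 5Pb. Setting this equal to demand: 533 - 5Pb = -258 + 5Pb, so Pb = 79.1.
Sellers receive Ps = 79.1 + 26 = 105.1; x' = 533 − 5·79.1 = 137.5.
Government outlay = subsidy × quantity = 26 × 137.5 = 3575.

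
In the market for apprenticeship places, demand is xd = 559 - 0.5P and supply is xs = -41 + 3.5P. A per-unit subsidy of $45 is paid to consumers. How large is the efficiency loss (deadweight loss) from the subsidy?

Pre-subsidy: 559 - 0.5P = -41 + 3.5P gives P* = 150, x* = 484.
With the rebate, buyers effectively pay Pb = Ps − 45, where Ps is the price sellers receive.
Demand in terms of Ps becomes xd = 559 − 0.5(Ps − 45) = 581.5 - 0.5Ps. Setting this equal to supply: 581.5 - 0.5Ps = -41 + 3.5Ps, so Ps = 155.625.
Buyers pay Pb = 155.625 − 45 = 110.625; x' = -41 + 3.5·155.625 = 503.6875.
The subsidy expands output by 503.6875 − 484 = 19.6875 past the efficient level; on those units the gap between marginal cost and willingness to pay runs from 0 up to 45.
DWL = ½ × 45 × 19.6875 = 442.96875.

Deadweight loss = $442.96875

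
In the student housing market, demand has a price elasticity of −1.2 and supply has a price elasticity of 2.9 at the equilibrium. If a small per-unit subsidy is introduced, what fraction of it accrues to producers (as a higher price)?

Producer share = 12/41

For a small subsidy around the equilibrium, the benefit split depends on the relative slopes, which at a point are proportional to the elasticities.
Buyer share = εs/(εs + |εd|) = 2.9/(2.9 + 1.2) = 29/41; seller share = |εd|/(εs + |εd|) = 12/41.
So producers capture 12/41 of the subsidy.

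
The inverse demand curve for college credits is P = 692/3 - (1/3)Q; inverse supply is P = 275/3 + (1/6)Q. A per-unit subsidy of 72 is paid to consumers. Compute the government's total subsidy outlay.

Government cost = 30384

Pre-subsidy: 692/3 - (1/3)Q = 275/3 + (1/6)Q gives Q* = 278 and P* = 138.
With the rebate, buyers effectively pay Pb = Ps − 72, where Ps is the price sellers receive.
On the curves, Pb = 692/3 - (1/3)Q and Ps = 275/3 + (1/6)Q; the wedge Ps − Pb = 72 gives 275/3 + (1/6)Q − (692/3 - (1/3)Q) = 72, so Q' = 422.
Then Pb = 692/3 − (1/3)·422 = 90 and Ps = 275/3 + (1/6)·422 = 162.
Government outlay = subsidy × quantity = 72 × 422 = 30384.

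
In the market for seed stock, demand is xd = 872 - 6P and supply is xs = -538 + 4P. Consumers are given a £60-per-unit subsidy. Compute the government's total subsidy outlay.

Pre-subsidy: 872 - 6P = -538 + 4P gives P* = 141, x* = 26.
With the rebate, buyers effectively pay Pb = Ps − 60, where Ps is the price sellers receive.
Demand in terms of Ps becomes xd = 872 − 6(Ps − 60) = 1232 - 6Ps. Setting this equal to supply: 1232 - 6Ps = -538 + 4Ps, so Ps = 177.
Buyers pay Pb = 177 − 60 = 117; x' = -538 + 4·177 = 170.
Government outlay = subsidy × quantity = 60 × 170 = 10200.

Government cost = £10200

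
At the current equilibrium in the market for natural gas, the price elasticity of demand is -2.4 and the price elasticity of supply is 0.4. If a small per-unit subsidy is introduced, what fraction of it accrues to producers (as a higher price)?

For a small subsidy around the equilibrium, the benefit split depends on the relative slopes, which at a point are proportional to the elasticities.
Buyer share = εs/(εs + |εd|) = 0.4/(0.4 + 2.4) = 1/7; seller share = |εd|/(εs + |εd|) = 6/7.
So producers capture 6/7 of the subsidy.

Producer share = 6/7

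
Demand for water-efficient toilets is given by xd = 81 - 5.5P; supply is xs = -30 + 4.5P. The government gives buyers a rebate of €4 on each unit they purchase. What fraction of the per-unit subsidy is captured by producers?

Producer share = 0.55

Pre-subsidy: 81 - 5.5P = -30 + 4.5P gives P* = 11.1, x* = 19.95.
With the rebate, buyers effectively pay Pb = Ps − 4, where Ps is the price sellers receive.
Demand in terms of Ps becomes xd = 81 − 5.5(Ps − 4) = 103 - 5.5Ps. Setting this equal to supply: 103 - 5.5Ps = -30 + 4.5Ps, so Ps = 13.3.
Buyers pay Pb = 13.3 − 4 = 9.3; x' = -30 + 4.5·13.3 = 29.85.
Buyers' price falls by P* − Pb = 11.1 − 9.3 = 1.8; sellers' price rises by Ps − P* = 13.3 − 11.1 = 2.2.
So producers capture 2.2/4 = 0.55 of each unit of subsidy.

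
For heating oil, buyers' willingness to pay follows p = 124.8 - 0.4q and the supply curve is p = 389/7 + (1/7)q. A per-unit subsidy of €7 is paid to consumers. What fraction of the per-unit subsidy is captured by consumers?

Consumer share = 14/19

Pre-subsidy: 124.8 - 0.4q = 389/7 + (1/7)q gives q* = 2423/19 and p* = 1402/19.
With the rebate, buyers effectively pay pb = ps − 7, where ps is the price sellers receive.
On the curves, pb = 124.8 - 0.4q and ps = 389/7 + (1/7)q; the wedge ps − pb = 7 gives 389/7 + (1/7)q − (124.8 - 0.4q) = 7, so q' = 2668/19.
Then pb = 124.8 − 0.4·(2668/19) = 1304/19 and ps = 389/7 + (1/7)·(2668/19) = 1437/19.
Buyers' price falls by p* − pb = 1402/19 − 1304/19 = 98/19; sellers' price rises by ps − p* = 1437/19 − 1402/19 = 35/19.
So consumers capture (98/19)/7 = 14/19 of each unit of subsidy.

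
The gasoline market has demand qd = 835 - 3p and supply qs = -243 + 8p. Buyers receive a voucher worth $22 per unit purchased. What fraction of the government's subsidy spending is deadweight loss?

DWL / government spending = 24/589

Pre-subsidy: 835 - 3p = -243 + 8p gives p* = 98, q* = 541.
With the rebate, buyers effectively pay pb = ps − 22, where ps is the price sellers receive.
Demand in terms of ps becomes qd = 835 − 3(ps − 22) = 901 - 3ps. Setting this equal to supply: 901 - 3ps = -243 + 8ps, so ps = 104.
Buyers pay pb = 104 − 22 = 82; q' = -243 + 8·104 = 589.
ΔCS = ½(541 + 589)(98 − 82) = 9040; ΔPS = ½(541 + 589)(104 − 98) = 3390.
Government spending = 22 × 589 = 12958.
DWL = ½ × 22 × (589 − 541) = 528; fraction = 528 / 12958 = 24/589.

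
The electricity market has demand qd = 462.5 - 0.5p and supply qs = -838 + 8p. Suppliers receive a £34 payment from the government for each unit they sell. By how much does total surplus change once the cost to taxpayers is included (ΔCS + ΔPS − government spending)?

Net change in total surplus = -£272

Pre-subsidy: 462.5 - 0.5p = -838 + 8p gives p* = 153, q* = 386.
With the subsidy, sellers receive ps = pb + 34 for each unit, where pb is the price buyers pay.
Supply in terms of pb becomes qs = -838 + 8(pb + 34) = -566 + 8pb. Setting this equal to demand: 462.5 - 0.5pb = -566 + 8pb, so pb = 121.
Sellers receive ps = 121 + 34 = 155; q' = 462.5 − 0.5·121 = 402.
ΔCS = ½(386 + 402)(153 − 121) = 12608; ΔPS = ½(386 + 402)(155 − 153) = 788.
Government spending = 34 × 402 = 13668.
Net change = 12608 + 788 − 13668 = -272. The loss equals the DWL triangle ½·34·16.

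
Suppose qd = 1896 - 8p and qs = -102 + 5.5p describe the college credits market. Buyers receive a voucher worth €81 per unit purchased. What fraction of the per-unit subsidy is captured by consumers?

Pre-subsidy: 1896 - 8p = -102 + 5.5p gives p* = 148, q* = 712.
With the rebate, buyers effectively pay pb = ps − 81, where ps is the price sellers receive.
Demand in terms of ps becomes qd = 1896 − 8(ps − 81) = 2544 - 8ps. Setting this equal to supply: 2544 - 8ps = -102 + 5.5ps, so ps = 196.
Buyers pay pb = 196 − 81 = 115; q' = -102 + 5.5·196 = 976.
Buyers' price falls by p* − pb = 148 − 115 = 33; sellers' price rises by ps − p* = 196 − 148 = 48.
So consumers capture 33/81 = 11/27 of each unit of subsidy.

Consumer share = 11/27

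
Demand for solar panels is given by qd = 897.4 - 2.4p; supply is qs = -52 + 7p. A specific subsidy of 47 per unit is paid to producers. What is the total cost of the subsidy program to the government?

Pre-subsidy: 897.4 - 2.4p = -52 + 7p gives p* = 101, q* = 655.
With the subsidy, sellers receive ps = pb + 47 for each unit, where pb is the price buyers pay.
Supply in terms of pb becomes qs = -52 + 7(pb + 47) = 277 + 7pb. Setting this equal to demand: 897.4 - 2.4pb = 277 + 7pb, so pb = 66.
Sellers receive ps = 66 + 47 = 113; q' = 897.4 − 2.4·66 = 739.
Government outlay = subsidy × quantity = 47 × 739 = 34733.

Government cost = 34733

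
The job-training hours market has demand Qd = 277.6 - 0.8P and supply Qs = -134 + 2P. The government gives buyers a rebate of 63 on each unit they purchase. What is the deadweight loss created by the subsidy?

Deadweight loss = 1134

Pre-subsidy: 277.6 - 0.8P = -134 + 2P gives P* = 147, Q* = 160.
With the rebate, buyers effectively pay Pb = Ps − 63, where Ps is the price sellers receive.
Demand in terms of Ps becomes Qd = 277.6 − 0.8(Ps − 63) = 328 - 0.8Ps. Setting this equal to supply: 328 - 0.8Ps = -134 + 2Ps, so Ps = 165.
Buyers pay Pb = 165 − 63 = 102; Q' = -134 + 2·165 = 196.
The subsidy expands output by 196 − 160 = 36 past the efficient level; on those units the gap between marginal cost and willingness to pay runs from 0 up to 63.
DWL = ½ × 63 × 36 = 1134.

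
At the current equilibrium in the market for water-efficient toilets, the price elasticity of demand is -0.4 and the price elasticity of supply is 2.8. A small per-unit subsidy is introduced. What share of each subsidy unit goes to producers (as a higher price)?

Producer share = 0.125

For a small subsidy around the equilibrium, the benefit split depends on the relative slopes, which at a point are proportional to the elasticities.
Buyer share = εs/(εs + |εd|) = 2.8/(2.8 + 0.4) = 0.875; seller share = |εd|/(εs + |εd|) = 0.125.
So producers capture 0.125 of the subsidy.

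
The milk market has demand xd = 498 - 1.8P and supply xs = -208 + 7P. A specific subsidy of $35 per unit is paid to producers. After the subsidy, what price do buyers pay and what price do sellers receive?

Pre-subsidy: 498 - 1.8P = -208 + 7P gives P* = 1765/22, x* = 7779/22.
With the subsidy, sellers receive Ps = Pb + 35 for each unit, where Pb is the price buyers pay.
Supply in terms of Pb becomes xs = -208 + 7(Pb + 35) = 37 + 7Pb. Setting this equal to demand: 498 - 1.8Pb = 37 + 7Pb, so Pb = 2305/44.
Sellers receive Ps = 2305/44 + 35 = 3845/44; x' = 498 − 1.8·(2305/44) = 17763/44.

Buyers pay 2305/44; sellers receive 3845/44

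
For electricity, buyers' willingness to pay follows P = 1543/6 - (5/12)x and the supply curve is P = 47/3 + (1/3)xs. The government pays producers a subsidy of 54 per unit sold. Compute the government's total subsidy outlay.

Government cost = 21276

Pre-subsidy: 1543/6 - (5/12)x = 47/3 + (1/3)x gives x* = 322 and P* = 123.
With the subsidy, sellers receive Ps = Pb + 54 for each unit, where Pb is the price buyers pay.
On the curves, Pb = 1543/6 - (5/12)x and Ps = 47/3 + (1/3)x; the wedge Ps − Pb = 54 gives 47/3 + (1/3)x − (1543/6 - (5/12)x) = 54, so x' = 394.
Then Pb = 1543/6 − (5/12)·394 = 93 and Ps = 47/3 + (1/3)·394 = 147.
Government outlay = subsidy × quantity = 54 × 394 = 21276.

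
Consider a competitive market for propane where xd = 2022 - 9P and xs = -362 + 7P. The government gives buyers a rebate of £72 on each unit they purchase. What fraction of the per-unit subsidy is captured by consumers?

Pre-subsidy: 2022 - 9P = -362 + 7P gives P* = 149, x* = 681.
With the rebate, buyers effectively pay Pb = Ps − 72, where Ps is the price sellers receive.
Demand in terms of Ps becomes xd = 2022 − 9(Ps − 72) = 2670 - 9Ps. Setting this equal to supply: 2670 - 9Ps = -362 + 7Ps, so Ps = 189.5.
Buyers pay Pb = 189.5 − 72 = 117.5; x' = -362 + 7·189.5 = 964.5.
Buyers' price falls by P* − Pb = 149 − 117.5 = 31.5; sellers' price rises by Ps − P* = 189.5 − 149 = 40.5.
So consumers capture 31.5/72 = 0.4375 of each unit of subsidy.

Consumer share = 0.4375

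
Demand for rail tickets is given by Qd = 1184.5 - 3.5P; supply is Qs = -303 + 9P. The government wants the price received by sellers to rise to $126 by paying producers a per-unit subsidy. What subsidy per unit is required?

Required subsidy s = $25 per unit

At a seller price of 126, quantity supplied is -303 + 9·126 = 831.
Buyers absorb 831 only when they pay Pb with 1184.5 − 3.5·Pb = 831, i.e. Pb = 101.
s = Ps − Pb = 126 − 101 = 25.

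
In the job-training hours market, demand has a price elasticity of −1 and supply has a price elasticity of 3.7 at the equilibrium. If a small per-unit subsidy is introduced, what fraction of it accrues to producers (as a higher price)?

For a small subsidy around the equilibrium, the benefit split depends on the relative slopes, which at a point are proportional to the elasticities.
Buyer share = εs/(εs + |εd|) = 3.7/(3.7 + 1) = 37/47; seller share = |εd|/(εs + |εd|) = 10/47.
So producers capture 10/47 of the subsidy.

Producer share = 10/47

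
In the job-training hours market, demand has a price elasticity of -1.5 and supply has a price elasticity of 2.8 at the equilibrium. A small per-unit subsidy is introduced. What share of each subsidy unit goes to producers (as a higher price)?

For a small subsidy around the equilibrium, the benefit split depends on the relative slopes, which at a point are proportional to the elasticities.
Buyer share = εs/(εs + |εd|) = 2.8/(2.8 + 1.5) = 28/43; seller share = |εd|/(εs + |εd|) = 15/43.
So producers capture 15/43 of the subsidy.

Producer share = 15/43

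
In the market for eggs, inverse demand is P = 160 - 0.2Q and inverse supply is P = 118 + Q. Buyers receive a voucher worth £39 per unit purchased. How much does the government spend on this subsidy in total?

Government cost = £2632.5

Pre-subsidy: 160 - 0.2Q = 118 + Q gives Q* = 35 and P* = 153.
With the rebate, buyers effectively pay Pb = Ps − 39, where Ps is the price sellers receive.
On the curves, Pb = 160 - 0.2Q and Ps = 118 + Q; the wedge Ps − Pb = 39 gives 118 + Q − (160 - 0.2Q) = 39, so Q' = 67.5.
Then Pb = 160 − 0.2·67.5 = 146.5 and Ps = 118 + 1·67.5 = 185.5.
Government outlay = subsidy × quantity = 39 × 67.5 = 2632.5.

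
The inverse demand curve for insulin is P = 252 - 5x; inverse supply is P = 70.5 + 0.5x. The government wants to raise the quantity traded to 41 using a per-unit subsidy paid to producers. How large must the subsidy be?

Required subsidy s = 44 per unit

At x = 41, from the demand curve buyers pay Pb = 252 − 5·41 = 47; from the supply curve sellers need Ps = 70.5 + 0.5·41 = 91.
The subsidy must fill the gap: s = Ps − Pb = 91 − 47 = 44.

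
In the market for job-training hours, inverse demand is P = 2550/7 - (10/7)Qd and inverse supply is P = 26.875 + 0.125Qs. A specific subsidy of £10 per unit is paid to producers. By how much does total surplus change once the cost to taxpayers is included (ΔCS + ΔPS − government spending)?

Pre-subsidy: 2550/7 - (10/7)Q = 26.875 + 0.125Q gives Q* = 18895/87 and P* = 4700/87.
With the subsidy, sellers receive Ps = Pb + 10 for each unit, where Pb is the price buyers pay.
On the curves, Pb = 2550/7 - (10/7)Q and Ps = 26.875 + 0.125Q; the wedge Ps − Pb = 10 gives 26.875 + 0.125Q − (2550/7 - (10/7)Q) = 10, so Q' = 6485/29.
Then Pb = 2550/7 − (10/7)·(6485/29) = 1300/29 and Ps = 26.875 + 0.125·(6485/29) = 1590/29.
ΔCS = ½(18895/87 + 6485/29)(4700/87 − 1300/29) = 15340000/7569; ΔPS = ½(18895/87 + 6485/29)(1590/29 − 4700/87) = 1342250/7569.
Government spending = 10 × 6485/29 = 64850/29.
Net change = 15340000/7569 + 1342250/7569 − 64850/29 = -2800/87. The loss equals the DWL triangle ½·10·560/87.

Net change in total surplus = -2800/87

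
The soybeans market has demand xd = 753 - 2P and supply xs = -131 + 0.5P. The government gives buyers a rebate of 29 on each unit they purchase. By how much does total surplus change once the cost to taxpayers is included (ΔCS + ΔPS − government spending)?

Net change in total surplus = -168.2

Pre-subsidy: 753 - 2P = -131 + 0.5P gives P* = 353.6, x* = 45.8.
With the rebate, buyers effectively pay Pb = Ps − 29, where Ps is the price sellers receive.
Demand in terms of Ps becomes xd = 753 − 2(Ps − 29) = 811 - 2Ps. Setting this equal to supply: 811 - 2Ps = -131 + 0.5Ps, so Ps = 376.8.
Buyers pay Pb = 376.8 − 29 = 347.8; x' = -131 + 0.5·376.8 = 57.4.
ΔCS = ½(45.8 + 57.4)(353.6 − 347.8) = 299.28; ΔPS = ½(45.8 + 57.4)(376.8 − 353.6) = 1197.12.
Government spending = 29 × 57.4 = 1664.6.
Net change = 299.28 + 1197.12 − 1664.6 = -168.2. The loss equals the DWL triangle ½·29·11.6.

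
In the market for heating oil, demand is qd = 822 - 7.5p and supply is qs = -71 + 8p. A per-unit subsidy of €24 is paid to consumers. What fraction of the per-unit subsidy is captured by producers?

Pre-subsidy: 822 - 7.5p = -71 + 8p gives p* = 1786/31, q* = 12087/31.
With the rebate, buyers effectively pay pb = ps − 24, where ps is the price sellers receive.
Demand in terms of ps becomes qd = 822 − 7.5(ps − 24) = 1002 - 7.5ps. Setting this equal to supply: 1002 - 7.5ps = -71 + 8ps, so ps = 2146/31.
Buyers pay pb = 2146/31 − 24 = 1402/31; q' = -71 + 8·(2146/31) = 14967/31.
Buyers' price falls by p* − pb = 1786/31 − 1402/31 = 384/31; sellers' price rises by ps − p* = 2146/31 − 1786/31 = 360/31.
So producers capture (360/31)/24 = 15/31 of each unit of subsidy.

Producer share = 15/31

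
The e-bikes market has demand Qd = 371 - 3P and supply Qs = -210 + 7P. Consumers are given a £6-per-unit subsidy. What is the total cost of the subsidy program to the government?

Pre-subsidy: 371 - 3P = -210 + 7P gives P* = 58.1, Q* = 196.7.
With the rebate, buyers effectively pay Pb = Ps − 6, where Ps is the price sellers receive.
Demand in terms of Ps becomes Qd = 371 − 3(Ps − 6) = 389 - 3Ps. Setting this equal to supply: 389 - 3Ps = -210 + 7Ps, so Ps = 59.9.
Buyers pay Pb = 59.9 − 6 = 53.9; Q' = -210 + 7·59.9 = 209.3.
Government outlay = subsidy × quantity = 6 × 209.3 = 1255.8.

Government cost = £1255.8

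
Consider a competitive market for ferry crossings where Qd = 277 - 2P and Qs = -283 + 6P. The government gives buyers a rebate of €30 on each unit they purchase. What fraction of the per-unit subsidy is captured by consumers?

Pre-subsidy: 277 - 2P = -283 + 6P gives P* = 70, Q* = 137.
With the rebate, buyers effectively pay Pb = Ps − 30, where Ps is the price sellers receive.
Demand in terms of Ps becomes Qd = 277 − 2(Ps − 30) = 337 - 2Ps. Setting this equal to supply: 337 - 2Ps = -283 + 6Ps, so Ps = 77.5.
Buyers pay Pb = 77.5 − 30 = 47.5; Q' = -283 + 6·77.5 = 182.
Buyers' price falls by P* − Pb = 70 − 47.5 = 22.5; sellers' price rises by Ps − P* = 77.5 − 70 = 7.5.
So consumers capture 22.5/30 = 0.75 of each unit of subsidy.

Consumer share = 0.75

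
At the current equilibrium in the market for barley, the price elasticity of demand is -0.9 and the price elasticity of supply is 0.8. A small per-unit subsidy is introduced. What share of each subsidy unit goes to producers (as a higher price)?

For a small subsidy around the equilibrium, the benefit split depends on the relative slopes, which at a point are proportional to the elasticities.
Buyer share = εs/(εs + |εd|) = 0.8/(0.8 + 0.9) = 8/17; seller share = |εd|/(εs + |εd|) = 9/17.
So producers capture 9/17 of the subsidy.

Producer share = 9/17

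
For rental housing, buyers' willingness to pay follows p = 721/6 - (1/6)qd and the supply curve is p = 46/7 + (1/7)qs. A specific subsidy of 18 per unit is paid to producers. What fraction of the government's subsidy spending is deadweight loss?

DWL / government spending = 378/5527

Pre-subsidy: 721/6 - (1/6)q = 46/7 + (1/7)q gives q* = 367 and p* = 59.
With the subsidy, sellers receive ps = pb + 18 for each unit, where pb is the price buyers pay.
On the curves, pb = 721/6 - (1/6)q and ps = 46/7 + (1/7)q; the wedge ps − pb = 18 gives 46/7 + (1/7)q − (721/6 - (1/6)q) = 18, so q' = 5527/13.
Then pb = 721/6 − (1/6)·(5527/13) = 641/13 and ps = 46/7 + (1/7)·(5527/13) = 875/13.
ΔCS = ½(367 + 5527/13)(59 − 641/13) = 648774/169; ΔPS = ½(367 + 5527/13)(875/13 − 59) = 556092/169.
Government spending = 18 × 5527/13 = 99486/13.
DWL = ½ × 18 × (5527/13 − 367) = 6804/13; fraction = (6804/13) / (99486/13) = 378/5527.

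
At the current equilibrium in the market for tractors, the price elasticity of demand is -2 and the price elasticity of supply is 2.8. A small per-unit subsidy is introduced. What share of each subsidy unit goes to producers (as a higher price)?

For a small subsidy around the equilibrium, the benefit split depends on the relative slopes, which at a point are proportional to the elasticities.
Buyer share = εs/(εs + |εd|) = 2.8/(2.8 + 2) = 7/12; seller share = |εd|/(εs + |εd|) = 5/12.
So producers capture 5/12 of the subsidy.

Producer share = 5/12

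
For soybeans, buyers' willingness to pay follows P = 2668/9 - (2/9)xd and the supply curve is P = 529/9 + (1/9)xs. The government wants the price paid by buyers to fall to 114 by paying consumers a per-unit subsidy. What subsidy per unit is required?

Required subsidy s = 36 per unit

At a buyer price of 114, quantity demanded is 1334 − 4.5·114 = 821.
Sellers supply 821 only when they receive Ps = 529/9 + (1/9)·821 = 150.
s = Ps − Pb = 150 − 114 = 36.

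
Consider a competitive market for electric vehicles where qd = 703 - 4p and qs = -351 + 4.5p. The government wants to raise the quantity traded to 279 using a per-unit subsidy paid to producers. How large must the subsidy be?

At q = 279, invert demand for the buyer price: pb = (703 − 279)/4 = 106; invert supply for the seller price: ps = (279 − (-351))/4.5 = 140.
The subsidy must fill the gap: s = ps − pb = 140 − 106 = 34.

Required subsidy s = 34 per unit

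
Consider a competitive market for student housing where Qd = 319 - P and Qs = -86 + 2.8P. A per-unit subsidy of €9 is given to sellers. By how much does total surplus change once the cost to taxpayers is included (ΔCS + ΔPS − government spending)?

Net change in total surplus = -567/19

Pre-subsidy: 319 - P = -86 + 2.8P gives P* = 2025/19, Q* = 4036/19.
With the subsidy, sellers receive Ps = Pb + 9 for each unit, where Pb is the price buyers pay.
Supply in terms of Pb becomes Qs = -86 + 2.8(Pb + 9) = -60.8 + 2.8Pb. Setting this equal to demand: 319 - Pb = -60.8 + 2.8Pb, so Pb = 1899/19.
Sellers receive Ps = 1899/19 + 9 = 2070/19; Q' = 319 − 1·(1899/19) = 4162/19.
ΔCS = ½(4036/19 + 4162/19)(2025/19 − 1899/19) = 516474/361; ΔPS = ½(4036/19 + 4162/19)(2070/19 − 2025/19) = 184455/361.
Government spending = 9 × 4162/19 = 37458/19.
Net change = 516474/361 + 184455/361 − 37458/19 = -567/19. The loss equals the DWL triangle ½·9·126/19.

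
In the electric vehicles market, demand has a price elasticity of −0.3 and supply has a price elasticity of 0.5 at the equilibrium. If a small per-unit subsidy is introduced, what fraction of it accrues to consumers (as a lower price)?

For a small subsidy around the equilibrium, the benefit split depends on the relative slopes, which at a point are proportional to the elasticities.
Buyer share = εs/(εs + |εd|) = 0.5/(0.5 + 0.3) = 0.625; seller share = |εd|/(εs + |εd|) = 0.375.

Consumer share = 0.625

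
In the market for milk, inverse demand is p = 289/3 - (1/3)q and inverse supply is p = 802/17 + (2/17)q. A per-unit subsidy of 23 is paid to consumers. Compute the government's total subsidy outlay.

Pre-subsidy: 289/3 - (1/3)q = 802/17 + (2/17)q gives q* = 109 and p* = 60.
With the rebate, buyers effectively pay pb = ps − 23, where ps is the price sellers receive.
On the curves, pb = 289/3 - (1/3)q and ps = 802/17 + (2/17)q; the wedge ps − pb = 23 gives 802/17 + (2/17)q − (289/3 - (1/3)q) = 23, so q' = 160.
Then pb = 289/3 − (1/3)·160 = 43 and ps = 802/17 + (2/17)·160 = 66.
Government outlay = subsidy × quantity = 23 × 160 = 3680.

Government cost = 3680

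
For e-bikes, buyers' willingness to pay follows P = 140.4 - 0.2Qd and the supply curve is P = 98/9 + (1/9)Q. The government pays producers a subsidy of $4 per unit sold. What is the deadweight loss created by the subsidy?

Deadweight loss = 180/7

Pre-subsidy: 140.4 - 0.2Q = 98/9 + (1/9)Q gives Q* = 2914/7 and P* = 400/7.
With the subsidy, sellers receive Ps = Pb + 4 for each unit, where Pb is the price buyers pay.
On the curves, Pb = 140.4 - 0.2Q and Ps = 98/9 + (1/9)Q; the wedge Ps − Pb = 4 gives 98/9 + (1/9)Q − (140.4 - 0.2Q) = 4, so Q' = 3004/7.
Then Pb = 140.4 − 0.2·(3004/7) = 382/7 and Ps = 98/9 + (1/9)·(3004/7) = 410/7.
The subsidy expands output by 3004/7 − 2914/7 = 90/7 past the efficient level; on those units the gap between marginal cost and willingness to pay runs from 0 up to 4.
DWL = ½ × 4 × 90/7 = 180/7.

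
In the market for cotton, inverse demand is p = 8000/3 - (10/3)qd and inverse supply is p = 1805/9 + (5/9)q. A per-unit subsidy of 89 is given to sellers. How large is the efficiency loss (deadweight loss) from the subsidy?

Pre-subsidy: 8000/3 - (10/3)q = 1805/9 + (5/9)q gives q* = 4439/7 and p* = 3870/7.
With the subsidy, sellers receive ps = pb + 89 for each unit, where pb is the price buyers pay.
On the curves, pb = 8000/3 - (10/3)q and ps = 1805/9 + (5/9)q; the wedge ps − pb = 89 gives 1805/9 + (5/9)q − (8000/3 - (10/3)q) = 89, so q' = 22996/35.
Then pb = 8000/3 − (10/3)·(22996/35) = 3336/7 and ps = 1805/9 + (5/9)·(22996/35) = 3959/7.
The subsidy expands output by 22996/35 − 4439/7 = 801/35 past the efficient level; on those units the gap between marginal cost and willingness to pay runs from 0 up to 89.
DWL = ½ × 89 × 801/35 = 71289/70.

Deadweight loss = 71289/70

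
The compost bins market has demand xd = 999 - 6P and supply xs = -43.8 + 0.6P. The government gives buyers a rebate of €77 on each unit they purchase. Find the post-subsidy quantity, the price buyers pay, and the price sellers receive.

x' = 93; buyers pay €151; sellers receive €228

Pre-subsidy: 999 - 6P = -43.8 + 0.6P gives P* = 158, x* = 51.
With the rebate, buyers effectively pay Pb = Ps − 77, where Ps is the price sellers receive.
Demand in terms of Ps becomes xd = 999 − 6(Ps − 77) = 1461 - 6Ps. Setting this equal to supply: 1461 - 6Ps = -43.8 + 0.6Ps, so Ps = 228.
Buyers pay Pb = 228 − 77 = 151; x' = -43.8 + 0.6·228 = 93.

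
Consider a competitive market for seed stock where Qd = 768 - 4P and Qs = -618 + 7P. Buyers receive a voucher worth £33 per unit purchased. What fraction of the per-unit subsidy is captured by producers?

Producer share = 4/11

Pre-subsidy: 768 - 4P = -618 + 7P gives P* = 126, Q* = 264.
With the rebate, buyers effectively pay Pb = Ps − 33, where Ps is the price sellers receive.
Demand in terms of Ps becomes Qd = 768 − 4(Ps − 33) = 900 - 4Ps. Setting this equal to supply: 900 - 4Ps = -618 + 7Ps, so Ps = 138.
Buyers pay Pb = 138 − 33 = 105; Q' = -618 + 7·138 = 348.
Buyers' price falls by P* − Pb = 126 − 105 = 21; sellers' price rises by Ps − P* = 138 − 126 = 12.
So producers capture 12/33 = 4/11 of each unit of subsidy.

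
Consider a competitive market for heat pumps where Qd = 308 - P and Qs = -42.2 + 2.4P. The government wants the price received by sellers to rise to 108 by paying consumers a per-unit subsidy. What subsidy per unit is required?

At a seller price of 108, quantity supplied is -42.2 + 2.4·108 = 217.
Buyers absorb 217 only when they pay Pb with 308 − 1·Pb = 217, i.e. Pb = 91.
s = Ps − Pb = 108 − 91 = 17.

Required subsidy s = 17 per unit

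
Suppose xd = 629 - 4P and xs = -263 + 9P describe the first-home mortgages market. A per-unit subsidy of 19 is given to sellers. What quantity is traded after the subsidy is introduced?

x' = 5293/13

Pre-subsidy: 629 - 4P = -263 + 9P gives P* = 892/13, x* = 4609/13.
With the subsidy, sellers receive Ps = Pb + 19 for each unit, where Pb is the price buyers pay.
Supply in terms of Pb becomes xs = -263 + 9(Pb + 19) = -92 + 9Pb. Setting this equal to demand: 629 - 4Pb = -92 + 9Pb, so Pb = 721/13.
Sellers receive Ps = 721/13 + 19 = 968/13; x' = 629 − 4·(721/13) = 5293/13.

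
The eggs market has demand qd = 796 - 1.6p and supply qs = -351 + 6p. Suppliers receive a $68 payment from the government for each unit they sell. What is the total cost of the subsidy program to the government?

Pre-subsidy: 796 - 1.6p = -351 + 6p gives p* = 5735/38, q* = 10536/19.
With the subsidy, sellers receive ps = pb + 68 for each unit, where pb is the price buyers pay.
Supply in terms of pb becomes qs = -351 + 6(pb + 68) = 57 + 6pb. Setting this equal to demand: 796 - 1.6pb = 57 + 6pb, so pb = 3695/38.
Sellers receive ps = 3695/38 + 68 = 6279/38; q' = 796 − 1.6·(3695/38) = 12168/19.
Government outlay = subsidy × quantity = 68 × 12168/19 = 827424/19.

Government cost = 827424/19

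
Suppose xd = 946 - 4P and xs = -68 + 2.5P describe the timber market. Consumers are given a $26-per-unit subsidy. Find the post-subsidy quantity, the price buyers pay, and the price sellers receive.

x' = 362; buyers pay $146; sellers receive $172

Pre-subsidy: 946 - 4P = -68 + 2.5P gives P* = 156, x* = 322.
With the rebate, buyers effectively pay Pb = Ps − 26, where Ps is the price sellers receive.
Demand in terms of Ps becomes xd = 946 − 4(Ps − 26) = 1050 - 4Ps. Setting this equal to supply: 1050 - 4Ps = -68 + 2.5Ps, so Ps = 172.
Buyers pay Pb = 172 − 26 = 146; x' = -68 + 2.5·172 = 362.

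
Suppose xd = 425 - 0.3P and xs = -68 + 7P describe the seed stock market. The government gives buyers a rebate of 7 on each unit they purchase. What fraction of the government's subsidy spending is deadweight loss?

Pre-subsidy: 425 - 0.3P = -68 + 7P gives P* = 4930/73, x* = 29546/73.
With the rebate, buyers effectively pay Pb = Ps − 7, where Ps is the price sellers receive.
Demand in terms of Ps becomes xd = 425 − 0.3(Ps − 7) = 427.1 - 0.3Ps. Setting this equal to supply: 427.1 - 0.3Ps = -68 + 7Ps, so Ps = 4951/73.
Buyers pay Pb = 4951/73 − 7 = 4440/73; x' = -68 + 7·(4951/73) = 29693/73.
ΔCS = ½(29546/73 + 29693/73)(4930/73 − 4440/73) = 14513555/5329; ΔPS = ½(29546/73 + 29693/73)(4951/73 − 4930/73) = 1244019/10658.
Government spending = 7 × 29693/73 = 207851/73.
DWL = ½ × 7 × (29693/73 − 29546/73) = 1029/146; fraction = (1029/146) / (207851/73) = 147/59386.

DWL / government spending = 147/59386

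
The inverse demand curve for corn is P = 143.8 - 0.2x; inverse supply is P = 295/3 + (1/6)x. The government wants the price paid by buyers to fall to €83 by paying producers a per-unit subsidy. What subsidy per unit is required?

At a buyer price of 83, quantity demanded is 719 − 5·83 = 304.
Sellers supply 304 only when they receive Ps = 295/3 + (1/6)·304 = 149.
s = Ps − Pb = 149 − 83 = 66.

Required subsidy s = €66 per unit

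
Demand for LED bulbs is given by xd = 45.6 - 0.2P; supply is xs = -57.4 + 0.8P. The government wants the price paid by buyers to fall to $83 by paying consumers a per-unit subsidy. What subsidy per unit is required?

At a buyer price of 83, quantity demanded is 45.6 − 0.2·83 = 29.
Sellers supply 29 only when they receive Ps with -57.4 + 0.8·Ps = 29, i.e. Ps = 108.
s = Ps − Pb = 108 − 83 = 25.

Required subsidy s = $25 per unit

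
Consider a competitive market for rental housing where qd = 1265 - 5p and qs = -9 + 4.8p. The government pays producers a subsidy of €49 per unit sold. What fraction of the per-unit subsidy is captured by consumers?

Pre-subsidy: 1265 - 5p = -9 + 4.8p gives p* = 130, q* = 615.
With the subsidy, sellers receive ps = pb + 49 for each unit, where pb is the price buyers pay.
Supply in terms of pb becomes qs = -9 + 4.8(pb + 49) = 226.2 + 4.8pb. Setting this equal to demand: 1265 - 5pb = 226.2 + 4.8pb, so pb = 106.
Sellers receive ps = 106 + 49 = 155; q' = 1265 − 5·106 = 735.
Buyers' price falls by p* − pb = 130 − 106 = 24; sellers' price rises by ps − p* = 155 − 130 = 25.
So consumers capture 24/49 = 24/49 of each unit of subsidy.

Consumer share = 24/49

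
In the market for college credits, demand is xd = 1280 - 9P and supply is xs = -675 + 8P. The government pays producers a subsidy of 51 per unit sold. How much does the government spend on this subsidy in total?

Government cost = 23511

Pre-subsidy: 1280 - 9P = -675 + 8P gives P* = 115, x* = 245.
With the subsidy, sellers receive Ps = Pb + 51 for each unit, where Pb is the price buyers pay.
Supply in terms of Pb becomes xs = -675 + 8(Pb + 51) = -267 + 8Pb. Setting this equal to demand: 1280 - 9Pb = -267 + 8Pb, so Pb = 91.
Sellers receive Ps = 91 + 51 = 142; x' = 1280 − 9·91 = 461.
Government outlay = subsidy × quantity = 51 × 461 = 23511.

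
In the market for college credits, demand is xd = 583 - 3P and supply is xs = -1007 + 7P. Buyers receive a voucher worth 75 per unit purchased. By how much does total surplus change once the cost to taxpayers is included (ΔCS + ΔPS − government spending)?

Net change in total surplus = -5906.25

Pre-subsidy: 583 - 3P = -1007 + 7P gives P* = 159, x* = 106.
With the rebate, buyers effectively pay Pb = Ps − 75, where Ps is the price sellers receive.
Demand in terms of Ps becomes xd = 583 − 3(Ps − 75) = 808 - 3Ps. Setting this equal to supply: 808 - 3Ps = -1007 + 7Ps, so Ps = 181.5.
Buyers pay Pb = 181.5 − 75 = 106.5; x' = -1007 + 7·181.5 = 263.5.
ΔCS = ½(106 + 263.5)(159 − 106.5) = 9699.375; ΔPS = ½(106 + 263.5)(181.5 − 159) = 4156.875.
Government spending = 75 × 263.5 = 19762.5.
Net change = 9699.375 + 4156.875 − 19762.5 = -5906.25. The loss equals the DWL triangle ½·75·157.5.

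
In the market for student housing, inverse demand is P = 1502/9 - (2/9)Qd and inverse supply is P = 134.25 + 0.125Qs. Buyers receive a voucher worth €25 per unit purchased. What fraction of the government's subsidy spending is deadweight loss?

Pre-subsidy: 1502/9 - (2/9)Q = 134.25 + 0.125Q gives Q* = 94 and P* = 146.
With the rebate, buyers effectively pay Pb = Ps − 25, where Ps is the price sellers receive.
On the curves, Pb = 1502/9 - (2/9)Q and Ps = 134.25 + 0.125Q; the wedge Ps − Pb = 25 gives 134.25 + 0.125Q − (1502/9 - (2/9)Q) = 25, so Q' = 166.
Then Pb = 1502/9 − (2/9)·166 = 130 and Ps = 134.25 + 0.125·166 = 155.
ΔCS = ½(94 + 166)(146 − 130) = 2080; ΔPS = ½(94 + 166)(155 − 146) = 1170.
Government spending = 25 × 166 = 4150.
DWL = ½ × 25 × (166 − 94) = 900; fraction = 900 / 4150 = 18/83.

DWL / government spending = 18/83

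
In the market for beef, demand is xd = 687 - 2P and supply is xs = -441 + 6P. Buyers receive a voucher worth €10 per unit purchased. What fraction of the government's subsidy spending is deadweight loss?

Pre-subsidy: 687 - 2P = -441 + 6P gives P* = 141, x* = 405.
With the rebate, buyers effectively pay Pb = Ps − 10, where Ps is the price sellers receive.
Demand in terms of Ps becomes xd = 687 − 2(Ps − 10) = 707 - 2Ps. Setting this equal to supply: 707 - 2Ps = -441 + 6Ps, so Ps = 143.5.
Buyers pay Pb = 143.5 − 10 = 133.5; x' = -441 + 6·143.5 = 420.
ΔCS = ½(405 + 420)(141 − 133.5) = 3093.75; ΔPS = ½(405 + 420)(143.5 − 141) = 1031.25.
Government spending = 10 × 420 = 4200.
DWL = ½ × 10 × (420 − 405) = 75; fraction = 75 / 4200 = 1/56.

DWL / government spending = 1/56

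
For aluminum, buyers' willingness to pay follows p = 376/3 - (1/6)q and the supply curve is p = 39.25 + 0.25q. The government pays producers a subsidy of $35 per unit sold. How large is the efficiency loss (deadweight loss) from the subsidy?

Pre-subsidy: 376/3 - (1/6)q = 39.25 + 0.25q gives q* = 206.6 and p* = 90.9.
With the subsidy, sellers receive ps = pb + 35 for each unit, where pb is the price buyers pay.
On the curves, pb = 376/3 - (1/6)q and ps = 39.25 + 0.25q; the wedge ps − pb = 35 gives 39.25 + 0.25q − (376/3 - (1/6)q) = 35, so q' = 290.6.
Then pb = 376/3 − (1/6)·290.6 = 76.9 and ps = 39.25 + 0.25·290.6 = 111.9.
The subsidy expands output by 290.6 − 206.6 = 84 past the efficient level; on those units the gap between marginal cost and willingness to pay runs from 0 up to 35.
DWL = ½ × 35 × 84 = 1470.

Deadweight loss = $1470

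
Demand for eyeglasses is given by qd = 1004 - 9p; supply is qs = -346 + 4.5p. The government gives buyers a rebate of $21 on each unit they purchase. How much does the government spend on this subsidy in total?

Government cost = $3507

Pre-subsidy: 1004 - 9p = -346 + 4.5p gives p* = 100, q* = 104.
With the rebate, buyers effectively pay pb = ps − 21, where ps is the price sellers receive.
Demand in terms of ps becomes qd = 1004 − 9(ps − 21) = 1193 - 9ps. Setting this equal to supply: 1193 - 9ps = -346 + 4.5ps, so ps = 114.
Buyers pay pb = 114 − 21 = 93; q' = -346 + 4.5·114 = 167.
Government outlay = subsidy × quantity = 21 × 167 = 3507.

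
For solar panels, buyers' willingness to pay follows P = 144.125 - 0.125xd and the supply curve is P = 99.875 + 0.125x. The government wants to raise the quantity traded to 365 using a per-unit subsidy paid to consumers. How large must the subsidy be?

At x = 365, from the demand curve buyers pay Pb = 144.125 − 0.125·365 = 98.5; from the supply curve sellers need Ps = 99.875 + 0.125·365 = 145.5.
The subsidy must fill the gap: s = Ps − Pb = 145.5 − 98.5 = 47.

Required subsidy s = 47 per unit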